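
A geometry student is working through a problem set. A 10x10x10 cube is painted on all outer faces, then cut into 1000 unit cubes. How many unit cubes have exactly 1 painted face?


Large cube: 10 x 10 x 10, cut into unit cubes.
n = 10, so n - 2 = 8
Cubes with 1 painted face lie in the interior of each face.
A cube has 6 faces; each contributes (n - 2)^2 = 64 such cubes.
Count = 6 * 64 = 384
384 unit cubes


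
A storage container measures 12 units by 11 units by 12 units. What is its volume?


Shape: rectangular prism
l = 12 units, w = 11 units, h = 12 units
Formula: V = l * w * h
V = 12 * 11 * 12
V = 132 * 12
V = 1584
1584 units^3


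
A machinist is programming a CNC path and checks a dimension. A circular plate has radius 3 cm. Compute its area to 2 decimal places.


Shape: circle
Radius r = 3 cm
Formula: A = pi * r^2
r^2 = 3^2 = 9
A = pi * 9
A = 28.27
28.27 cm^2


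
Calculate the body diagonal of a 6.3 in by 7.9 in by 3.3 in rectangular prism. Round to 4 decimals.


Shape: rectangular box (space diagonal)
l = 6.3 in, w = 7.9 in, h = 3.3 in
Visualize: the diagonal of the base, then a right triangle with that diagonal and the height.
Formula: d = sqrt(l^2 + w^2 + h^2)
l^2 + w^2 + h^2 = 39.69 + 62.41 + 10.89 = 112.99
d = sqrt(112.99)
d = 10.6297
10.6297 in


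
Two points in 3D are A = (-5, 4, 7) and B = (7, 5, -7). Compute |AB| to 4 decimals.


3D distance between two points
P1 = (-5, 4, 7), P2 = (7, 5, -7)
Formula: d = sqrt((x2-x1)^2 + (y2-y1)^2 + (z2-z1)^2)
dx = 7 - -5 = 12
dy = 5 - 4 = 1
dz = -7 - 7 = -14
dx^2 + dy^2 + dz^2 = 144 + 1 + 196 = 341
d = sqrt(341)
d = 18.4662
18.4662 units


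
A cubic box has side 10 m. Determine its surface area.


Shape: cube
Side s = 10 m
A cube has 6 square faces.
Formula: SA = 6 * s^2
s^2 = 100
SA = 6 * 100
SA = 600
600 m^2


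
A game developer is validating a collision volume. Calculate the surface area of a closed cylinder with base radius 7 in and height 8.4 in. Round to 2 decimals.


Shape: closed cylinder
Radius r = 7 in, Height h = 8.4 in
Formula: SA = 2*pi*r^2 + 2*pi*r*h = 2*pi*r*(r + h)
r + h = 15.4
2 * r * (r + h) = 2 * 7 * 15.4 = 215.6
SA = 215.6 * pi
SA = 677.33
677.33 in^2


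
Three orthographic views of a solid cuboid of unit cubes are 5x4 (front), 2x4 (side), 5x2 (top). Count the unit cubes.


Orthographic views of a solid rectangular block:
Front view 5 x 4 -> length = 5, height = 4
Side view 2 x 4 -> width = 2, height = 4 (consistent)
Top view 5 x 2 -> confirms length = 5, width = 2
The block is 5 x 2 x 4.
Total unit cubes = 5 * 2 * 4 = 40
40 unit cubes


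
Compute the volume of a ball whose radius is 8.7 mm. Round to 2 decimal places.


Shape: sphere
Radius r = 8.7 mm
Formula: V = (4/3) * pi * r^3
r^3 = 658.503
(4/3) * 658.503 = 878.004
V = 878.004 * pi
V = 2758.33
2758.33 mm^3


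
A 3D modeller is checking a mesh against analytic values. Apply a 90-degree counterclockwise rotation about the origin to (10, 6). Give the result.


Transformation: rotation about the origin
Original point: (10, 6)
Rule for 90 deg counterclockwise: (x, y) -> (-y, x)
Apply: (10, 6) -> (-6, 10)
(-6, 10)


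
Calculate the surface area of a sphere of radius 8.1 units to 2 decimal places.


Shape: sphere
Radius r = 8.1 units
Formula: SA = 4 * pi * r^2
r^2 = 65.61
SA = 4 * pi * 65.61
SA = 262.44 * pi
SA = 824.48
824.48 units^2


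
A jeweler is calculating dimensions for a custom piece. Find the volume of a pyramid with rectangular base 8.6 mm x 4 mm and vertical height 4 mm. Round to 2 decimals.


Shape: rectangular pyramid
Base: 8.6 mm x 4 mm, Height h = 4 mm
Formula: V = (1/3) * base_area * h
base_area = 8.6 * 4 = 34.4
base_area * h = 34.4 * 4 = 137.6
V = 137.6 / 3
V = 45.87
45.87 mm^3


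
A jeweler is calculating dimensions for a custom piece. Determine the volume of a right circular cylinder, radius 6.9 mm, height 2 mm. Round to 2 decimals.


Shape: cylinder
Radius r = 6.9 mm, Height h = 2 mm
Formula: V = pi * r^2 * h
r^2 = 47.61
V = pi * 47.61 * 2
V = 95.22 * pi
V = 299.14
299.14 mm^3


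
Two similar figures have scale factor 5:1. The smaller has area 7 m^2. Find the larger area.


Linear scale factor k = 5
Original area = 7 m^2
Rule: under a linear scaling by k, areas scale by k^2.
k^2 = 5^2 = 25
New area = 7 * 25
New area = 175
175 m^2


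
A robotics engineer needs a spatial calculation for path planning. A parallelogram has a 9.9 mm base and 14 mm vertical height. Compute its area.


Shape: parallelogram
Base b = 9.9 mm, Height h = 14 mm
Formula: A = b * h
A = 9.9 * 14
A = 138.6
138.6 mm^2


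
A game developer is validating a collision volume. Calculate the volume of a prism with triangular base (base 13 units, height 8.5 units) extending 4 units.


Shape: triangular prism
Triangle base = 13 units, triangle height = 8.5 units, prism length L = 4 units
Formula: V = (1/2 * b * h_tri) * L
Cross-section area = 0.5 * 13 * 8.5 = 55.25
V = 55.25 * 4
V = 221
221 units^3


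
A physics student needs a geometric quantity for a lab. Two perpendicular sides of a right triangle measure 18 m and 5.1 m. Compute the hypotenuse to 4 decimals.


Shape: right triangle
Legs a = 18 m, b = 5.1 m
Formula: c = sqrt(a^2 + b^2)
a^2 = 324, b^2 = 26.01
a^2 + b^2 = 350.01
c = sqrt(350.01)
c = 18.7086
18.7086 m


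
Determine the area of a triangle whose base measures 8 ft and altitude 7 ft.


Shape: triangle
Base b = 8 ft, Height h = 7 ft
Formula: A = (1/2) * b * h
A = 0.5 * 8 * 7
A = 0.5 * 56
A = 28
28 ft^2


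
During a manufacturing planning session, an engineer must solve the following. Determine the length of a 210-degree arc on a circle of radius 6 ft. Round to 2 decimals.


Shape: circular arc
Radius r = 6 ft, Angle = 210 degrees
Formula: L = (angle/360) * 2 * pi * r
2 * pi * r = 12 * pi
L = (210/360) * 12 * pi
L = 7 * pi
L = 21.99
21.99 ft


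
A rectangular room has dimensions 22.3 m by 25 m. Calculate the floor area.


Shape: rectangle
Length l = 22.3 m, Width w = 25 m
Formula: A = l * w
A = 22.3 * 25
A = 557.5
557.5 m^2


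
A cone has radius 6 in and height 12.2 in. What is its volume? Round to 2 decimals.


Shape: cone
Radius r = 6 in, Height h = 12.2 in
Formula: V = (1/3) * pi * r^2 * h
r^2 = 36
pi * r^2 * h = pi * 36 * 12.2 = 439.2 * pi
V = 439.2 * pi / 3
V = 459.93
459.93 in^3


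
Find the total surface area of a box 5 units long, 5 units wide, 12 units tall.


Shape: rectangular prism
l = 5 units, w = 5 units, h = 12 units
Formula: SA = 2(lw + lh + wh)
lw = 25, lh = 60, wh = 60
lw + lh + wh = 145
SA = 2 * 145
SA = 290
290 units^2


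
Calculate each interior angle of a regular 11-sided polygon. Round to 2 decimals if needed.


Shape: regular hendecagon (11 sides)
Formula: interior angle = (n - 2) * 180 / n
(n - 2) = 9
(n - 2) * 180 = 1620
angle = 1620 / 11
angle = 147.27
147.27 degrees


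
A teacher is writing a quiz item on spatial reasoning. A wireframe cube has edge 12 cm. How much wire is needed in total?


Shape: cube
Side s = 12 cm
A cube has 12 edges, all equal.
Formula: total edge length = 12 * s
Total = 12 * 12
Total = 144
144 cm


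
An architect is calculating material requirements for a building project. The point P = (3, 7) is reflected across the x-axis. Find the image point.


Transformation: reflection
Original point: (3, 7)
Rule for reflection over the x-axis: (x, y) -> (x, -y)
Apply: (3, 7) -> (3, -7)
(3, -7)


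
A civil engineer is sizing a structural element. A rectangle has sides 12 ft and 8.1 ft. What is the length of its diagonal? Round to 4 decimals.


Shape: rectangle (diagonal via Pythagoras)
Sides: 12 ft and 8.1 ft
Formula: d = sqrt(l^2 + w^2)
l^2 = 144, w^2 = 65.61
l^2 + w^2 = 209.61
d = sqrt(209.61)
d = 14.4779
14.4779 ft


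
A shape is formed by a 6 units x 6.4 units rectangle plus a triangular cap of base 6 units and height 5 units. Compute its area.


Composite shape: rectangle + triangle
Rectangle area = 6 * 6.4 = 38.4
Triangle area = 0.5 * 6 * 5 = 15
Total = 38.4 + 15
Total = 53.4
53.4 units^2


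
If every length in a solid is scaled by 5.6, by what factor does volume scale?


Linear scale factor k = 5.6
Rule: under a linear scaling by k, volumes scale by k^3.
k^3 = 5.6 * 5.6 * 5.6
k^3 = 31.36 * 5.6
k^3 = 175.616
Volume scales by a factor of 175.616.
175.616 (dimensionless)


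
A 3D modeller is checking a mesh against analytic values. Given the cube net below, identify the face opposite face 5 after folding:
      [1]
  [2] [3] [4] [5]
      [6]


Net: cross layout. Take square 3 as the base (bottom).
Fold the four squares in the horizontal row up around 3: 2 -> left, 4 -> right, 5 wraps to the top.
Fold 1 and 6 up from 3: 1 -> back, 6 -> front.
Opposite pairs are therefore: (1, 6), (2, 4), (3, 5).
Face 5 is opposite face 3.
face 3


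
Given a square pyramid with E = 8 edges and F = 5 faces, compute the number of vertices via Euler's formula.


Polyhedron: square pyramid
Euler's formula for convex polyhedra: V - E + F = 2
Given: E = 8 edges and F = 5 faces
Solve for V:
V = 2 + E - F = 2 + 8 - 5 = 5
5 vertices


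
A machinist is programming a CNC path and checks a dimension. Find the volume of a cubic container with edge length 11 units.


Shape: cube
Side s = 11 units
Formula: V = s^3
V = 11 * 11 * 11
V = 121 * 11
V = 1331
1331 units^3


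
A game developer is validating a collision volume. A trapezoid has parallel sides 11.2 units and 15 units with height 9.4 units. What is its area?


Shape: trapezoid
Parallel sides a = 11.2 units, b = 15 units; Height h = 9.4 units
Formula: A = (a + b) * h / 2
a + b = 11.2 + 15 = 26.2
A = 26.2 * 9.4 / 2
A = 246.28 / 2
A = 123.14
123.14 units^2


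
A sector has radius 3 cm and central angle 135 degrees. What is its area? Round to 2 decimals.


Shape: circular sector
Radius r = 3 cm, Angle = 135 degrees
Formula: A = (angle/360) * pi * r^2
r^2 = 9
Fraction of circle = 135/360
A = (135/360) * pi * 9
A = 3.375 * pi
A = 10.6
10.6 cm^2


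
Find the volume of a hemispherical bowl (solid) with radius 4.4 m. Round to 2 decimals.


Shape: hemisphere (half of a sphere)
Radius r = 4.4 m
Formula: V = (1/2) * (4/3) * pi * r^3 = (2/3) * pi * r^3
r^3 = 85.184
(2/3) * 85.184 = 56.789333
V = 56.789333 * pi
V = 178.41
178.41 m^3


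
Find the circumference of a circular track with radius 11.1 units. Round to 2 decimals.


Shape: circle
Radius r = 11.1 units
Formula: C = 2 * pi * r
C = 2 * pi * 11.1
C = 22.2 * pi
C = 69.74
69.74 units


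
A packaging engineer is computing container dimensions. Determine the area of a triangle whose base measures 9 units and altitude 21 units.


Shape: triangle
Base b = 9 units, Height h = 21 units
Formula: A = (1/2) * b * h
A = 0.5 * 9 * 21
A = 0.5 * 189
A = 94.5
94.5 units^2


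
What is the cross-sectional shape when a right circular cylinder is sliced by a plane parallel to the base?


Solid: right circular cylinder
Cutting plane: parallel to the base
Visualize the intersection of the plane with the solid's surface.
The boundary of the cut region is a circle.
circle


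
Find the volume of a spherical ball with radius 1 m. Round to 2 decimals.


Shape: sphere
Radius r = 1 m
Formula: V = (4/3) * pi * r^3
r^3 = 1
(4/3) * 1 = 1.333333
V = 1.333333 * pi
V = 4.19
4.19 m^3


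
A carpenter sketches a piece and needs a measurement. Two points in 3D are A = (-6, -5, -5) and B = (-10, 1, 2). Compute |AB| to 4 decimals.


3D distance between two points
P1 = (-6, -5, -5), P2 = (-10, 1, 2)
Formula: d = sqrt((x2-x1)^2 + (y2-y1)^2 + (z2-z1)^2)
dx = -10 - -6 = -4
dy = 1 - -5 = 6
dz = 2 - -5 = 7
dx^2 + dy^2 + dz^2 = 16 + 36 + 49 = 101
d = sqrt(101)
d = 10.0499
10.0499 units


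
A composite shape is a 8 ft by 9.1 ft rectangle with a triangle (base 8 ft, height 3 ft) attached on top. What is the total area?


Composite shape: rectangle + triangle
Rectangle area = 8 * 9.1 = 72.8
Triangle area = 0.5 * 8 * 3 = 12
Total = 72.8 + 12
Total = 84.8
84.8 ft^2


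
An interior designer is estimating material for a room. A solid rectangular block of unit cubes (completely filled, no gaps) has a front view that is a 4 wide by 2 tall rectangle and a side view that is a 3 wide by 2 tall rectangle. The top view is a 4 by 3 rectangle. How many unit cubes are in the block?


Orthographic views of a solid rectangular block:
Front view 4 x 2 -> length = 4, height = 2
Side view 3 x 2 -> width = 3, height = 2 (consistent)
Top view 4 x 3 -> confirms length = 4, width = 3
The block is 4 x 3 x 2.
Total unit cubes = 4 * 3 * 2 = 24
24 unit cubes


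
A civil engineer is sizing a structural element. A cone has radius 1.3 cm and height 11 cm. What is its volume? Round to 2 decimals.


Shape: cone
Radius r = 1.3 cm, Height h = 11 cm
Formula: V = (1/3) * pi * r^2 * h
r^2 = 1.69
pi * r^2 * h = pi * 1.69 * 11 = 18.59 * pi
V = 18.59 * pi / 3
V = 19.47
19.47 cm^3


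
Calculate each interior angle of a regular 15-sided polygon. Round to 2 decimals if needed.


Shape: regular pentadecagon (15 sides)
Formula: interior angle = (n - 2) * 180 / n
(n - 2) = 13
(n - 2) * 180 = 2340
angle = 2340 / 15
angle = 156
156 degrees


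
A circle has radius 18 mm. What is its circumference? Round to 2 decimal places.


Shape: circle
Radius r = 18 mm
Formula: C = 2 * pi * r
C = 2 * pi * 18
C = 36 * pi
C = 113.1
113.1 mm


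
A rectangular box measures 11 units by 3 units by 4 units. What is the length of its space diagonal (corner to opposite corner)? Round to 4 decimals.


Shape: rectangular box (space diagonal)
l = 11 units, w = 3 units, h = 4 units
Visualize: the diagonal of the base, then a right triangle with that diagonal and the height.
Formula: d = sqrt(l^2 + w^2 + h^2)
l^2 + w^2 + h^2 = 121 + 9 + 16 = 146
d = sqrt(146)
d = 12.083
12.083 units


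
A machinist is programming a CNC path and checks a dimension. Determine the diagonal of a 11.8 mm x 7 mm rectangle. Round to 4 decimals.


Shape: rectangle (diagonal via Pythagoras)
Sides: 11.8 mm and 7 mm
Formula: d = sqrt(l^2 + w^2)
l^2 = 139.24, w^2 = 49
l^2 + w^2 = 188.24
d = sqrt(188.24)
d = 13.7201
13.7201 mm


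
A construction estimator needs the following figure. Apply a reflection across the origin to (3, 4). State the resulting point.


Transformation: reflection
Original point: (3, 4)
Rule for reflection through the origin: (x, y) -> (-x, -y)
Apply: (3, 4) -> (-3, -4)
(-3, -4)


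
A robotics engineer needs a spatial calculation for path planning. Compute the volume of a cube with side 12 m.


Shape: cube
Side s = 12 m
Formula: V = s^3
V = 12 * 12 * 12
V = 144 * 12
V = 1728
1728 m^3


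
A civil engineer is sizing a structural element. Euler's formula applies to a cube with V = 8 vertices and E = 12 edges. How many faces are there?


Polyhedron: cube
Euler's formula for convex polyhedra: V - E + F = 2
Given: V = 8 vertices and E = 12 edges
Solve for F:
F = 2 + E - V = 2 + 12 - 8 = 6
6 faces


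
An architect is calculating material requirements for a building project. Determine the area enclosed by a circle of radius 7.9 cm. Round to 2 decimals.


Shape: circle
Radius r = 7.9 cm
Formula: A = pi * r^2
r^2 = 7.9^2 = 62.41
A = pi * 62.41
A = 196.07
196.07 cm^2


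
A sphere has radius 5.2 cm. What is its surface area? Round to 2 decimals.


Shape: sphere
Radius r = 5.2 cm
Formula: SA = 4 * pi * r^2
r^2 = 27.04
SA = 4 * pi * 27.04
SA = 108.16 * pi
SA = 339.79
339.79 cm^2


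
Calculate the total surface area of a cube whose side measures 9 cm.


Shape: cube
Side s = 9 cm
A cube has 6 square faces.
Formula: SA = 6 * s^2
s^2 = 81
SA = 6 * 81
SA = 486
486 cm^2


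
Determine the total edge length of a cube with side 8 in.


Shape: cube
Side s = 8 in
A cube has 12 edges, all equal.
Formula: total edge length = 12 * s
Total = 12 * 8
Total = 96
96 in


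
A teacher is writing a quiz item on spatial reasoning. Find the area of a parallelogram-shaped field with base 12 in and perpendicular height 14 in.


Shape: parallelogram
Base b = 12 in, Height h = 14 in
Formula: A = b * h
A = 12 * 14
A = 168
168 in^2


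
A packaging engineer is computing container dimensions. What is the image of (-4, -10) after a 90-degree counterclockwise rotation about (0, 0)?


Transformation: rotation about the origin
Original point: (-4, -10)
Rule for 90 deg counterclockwise: (x, y) -> (-y, x)
Apply: (-4, -10) -> (10, -4)
(10, -4)


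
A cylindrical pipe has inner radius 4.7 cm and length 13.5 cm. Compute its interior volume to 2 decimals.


Shape: cylinder
Radius r = 4.7 cm, Height h = 13.5 cm
Formula: V = pi * r^2 * h
r^2 = 22.09
V = pi * 22.09 * 13.5
V = 298.215 * pi
V = 936.87
936.87 cm^3


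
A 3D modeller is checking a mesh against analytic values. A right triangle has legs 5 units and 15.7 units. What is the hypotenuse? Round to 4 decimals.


Shape: right triangle
Legs a = 5 units, b = 15.7 units
Formula: c = sqrt(a^2 + b^2)
a^2 = 25, b^2 = 246.49
a^2 + b^2 = 271.49
c = sqrt(271.49)
c = 16.477
16.477 units


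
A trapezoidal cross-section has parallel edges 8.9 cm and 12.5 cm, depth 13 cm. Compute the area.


Shape: trapezoid
Parallel sides a = 8.9 cm, b = 12.5 cm; Height h = 13 cm
Formula: A = (a + b) * h / 2
a + b = 8.9 + 12.5 = 21.4
A = 21.4 * 13 / 2
A = 278.2 / 2
A = 139.1
139.1 cm^2


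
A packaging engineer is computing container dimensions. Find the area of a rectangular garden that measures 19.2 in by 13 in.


Shape: rectangle
Length l = 19.2 in, Width w = 13 in
Formula: A = l * w
A = 19.2 * 13
A = 249.6
249.6 in^2


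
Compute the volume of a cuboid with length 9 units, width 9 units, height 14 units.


Shape: rectangular prism
l = 9 units, w = 9 units, h = 14 units
Formula: V = l * w * h
V = 9 * 9 * 14
V = 81 * 14
V = 1134
1134 units^3


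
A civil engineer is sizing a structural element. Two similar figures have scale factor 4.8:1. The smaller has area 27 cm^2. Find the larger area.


Linear scale factor k = 4.8
Original area = 27 cm^2
Rule: under a linear scaling by k, areas scale by k^2.
k^2 = 4.8^2 = 23.04
New area = 27 * 23.04
New area = 622.08
622.08 cm^2


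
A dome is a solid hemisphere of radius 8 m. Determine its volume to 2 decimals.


Shape: hemisphere (half of a sphere)
Radius r = 8 m
Formula: V = (1/2) * (4/3) * pi * r^3 = (2/3) * pi * r^3
r^3 = 512
(2/3) * 512 = 341.333333
V = 341.333333 * pi
V = 1072.33
1072.33 m^3


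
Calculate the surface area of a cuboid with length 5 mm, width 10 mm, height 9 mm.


Shape: rectangular prism
l = 5 mm, w = 10 mm, h = 9 mm
Formula: SA = 2(lw + lh + wh)
lw = 50, lh = 45, wh = 90
lw + lh + wh = 185
SA = 2 * 185
SA = 370
370 mm^2


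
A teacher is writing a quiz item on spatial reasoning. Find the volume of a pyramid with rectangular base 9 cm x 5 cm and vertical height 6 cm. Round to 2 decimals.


Shape: rectangular pyramid
Base: 9 cm x 5 cm, Height h = 6 cm
Formula: V = (1/3) * base_area * h
base_area = 9 * 5 = 45
base_area * h = 45 * 6 = 270
V = 270 / 3
V = 90
90 cm^3


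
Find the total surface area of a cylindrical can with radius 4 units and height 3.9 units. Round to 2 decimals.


Shape: closed cylinder
Radius r = 4 units, Height h = 3.9 units
Formula: SA = 2*pi*r^2 + 2*pi*r*h = 2*pi*r*(r + h)
r + h = 7.9
2 * r * (r + h) = 2 * 4 * 7.9 = 63.2
SA = 63.2 * pi
SA = 198.55
198.55 units^2


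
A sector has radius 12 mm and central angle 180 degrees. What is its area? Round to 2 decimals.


Shape: circular sector
Radius r = 12 mm, Angle = 180 degrees
Formula: A = (angle/360) * pi * r^2
r^2 = 144
Fraction of circle = 180/360
A = (180/360) * pi * 144
A = 72 * pi
A = 226.19
226.19 mm^2


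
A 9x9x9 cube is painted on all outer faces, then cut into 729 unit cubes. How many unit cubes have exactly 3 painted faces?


Large cube: 9 x 9 x 9, cut into unit cubes.
Cubes with 3 painted faces are at the corners. A cube always has 8 corners.
Count = 8
8 unit cubes


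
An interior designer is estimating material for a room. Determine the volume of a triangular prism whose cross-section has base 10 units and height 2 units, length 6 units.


Shape: triangular prism
Triangle base = 10 units, triangle height = 2 units, prism length L = 6 units
Formula: V = (1/2 * b * h_tri) * L
Cross-section area = 0.5 * 10 * 2 = 10
V = 10 * 6
V = 60
60 units^3


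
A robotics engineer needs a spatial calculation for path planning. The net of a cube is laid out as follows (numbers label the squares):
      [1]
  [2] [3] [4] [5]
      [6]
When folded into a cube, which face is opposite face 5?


Net: cross layout. Take square 3 as the base (bottom).
Fold the four squares in the horizontal row up around 3: 2 -> left, 4 -> right, 5 wraps to the top.
Fold 1 and 6 up from 3: 1 -> back, 6 -> front.
Opposite pairs are therefore: (1, 6), (2, 4), (3, 5).
Face 5 is opposite face 3.
face 3


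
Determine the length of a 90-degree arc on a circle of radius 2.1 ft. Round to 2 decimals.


Shape: circular arc
Radius r = 2.1 ft, Angle = 90 degrees
Formula: L = (angle/360) * 2 * pi * r
2 * pi * r = 4.2 * pi
L = (90/360) * 4.2 * pi
L = 1.05 * pi
L = 3.3
3.3 ft


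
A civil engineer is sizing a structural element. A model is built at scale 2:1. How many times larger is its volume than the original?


Linear scale factor k = 2
Rule: under a linear scaling by k, volumes scale by k^3.
k^3 = 2 * 2 * 2
k^3 = 4 * 2
k^3 = 8
Volume scales by a factor of 8.
8 (dimensionless)


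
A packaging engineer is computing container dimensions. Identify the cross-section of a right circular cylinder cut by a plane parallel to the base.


Solid: right circular cylinder
Cutting plane: parallel to the base
Visualize the intersection of the plane with the solid's surface.
The boundary of the cut region is a circle.
circle


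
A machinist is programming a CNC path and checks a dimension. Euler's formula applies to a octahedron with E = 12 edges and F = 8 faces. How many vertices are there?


Polyhedron: octahedron
Euler's formula for convex polyhedra: V - E + F = 2
Given: E = 12 edges and F = 8 faces
Solve for V:
V = 2 + E - F = 2 + 12 - 8 = 6
6 vertices


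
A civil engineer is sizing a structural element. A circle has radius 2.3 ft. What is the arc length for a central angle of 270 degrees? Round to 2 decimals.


Shape: circular arc
Radius r = 2.3 ft, Angle = 270 degrees
Formula: L = (angle/360) * 2 * pi * r
2 * pi * r = 4.6 * pi
L = (270/360) * 4.6 * pi
L = 3.45 * pi
L = 10.84
10.84 ft


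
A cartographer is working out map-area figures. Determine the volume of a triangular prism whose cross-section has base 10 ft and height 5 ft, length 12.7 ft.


Shape: triangular prism
Triangle base = 10 ft, triangle height = 5 ft, prism length L = 12.7 ft
Formula: V = (1/2 * b * h_tri) * L
Cross-section area = 0.5 * 10 * 5 = 25
V = 25 * 12.7
V = 317.5
317.5 ft^3


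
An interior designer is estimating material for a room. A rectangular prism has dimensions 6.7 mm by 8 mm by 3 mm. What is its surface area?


Shape: rectangular prism
l = 6.7 mm, w = 8 mm, h = 3 mm
Formula: SA = 2(lw + lh + wh)
lw = 53.6, lh = 20.1, wh = 24
lw + lh + wh = 97.7
SA = 2 * 97.7
SA = 195.4
195.4 mm^2


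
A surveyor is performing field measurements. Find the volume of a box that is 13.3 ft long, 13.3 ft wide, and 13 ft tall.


Shape: rectangular prism
l = 13.3 ft, w = 13.3 ft, h = 13 ft
Formula: V = l * w * h
V = 13.3 * 13.3 * 13
V = 176.89 * 13
V = 2299.57
2299.57 ft^3


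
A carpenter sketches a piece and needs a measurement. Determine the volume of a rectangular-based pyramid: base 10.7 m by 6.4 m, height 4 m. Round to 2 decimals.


Shape: rectangular pyramid
Base: 10.7 m x 6.4 m, Height h = 4 m
Formula: V = (1/3) * base_area * h
base_area = 10.7 * 6.4 = 68.48
base_area * h = 68.48 * 4 = 273.92
V = 273.92 / 3
V = 91.31
91.31 m^3


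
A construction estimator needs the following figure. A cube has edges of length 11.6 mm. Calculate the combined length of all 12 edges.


Shape: cube
Side s = 11.6 mm
A cube has 12 edges, all equal.
Formula: total edge length = 12 * s
Total = 12 * 11.6
Total = 139.2
139.2 mm


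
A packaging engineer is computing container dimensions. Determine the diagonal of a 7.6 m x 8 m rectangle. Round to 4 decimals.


Shape: rectangle (diagonal via Pythagoras)
Sides: 7.6 m and 8 m
Formula: d = sqrt(l^2 + w^2)
l^2 = 57.76, w^2 = 64
l^2 + w^2 = 121.76
d = sqrt(121.76)
d = 11.0345
11.0345 m


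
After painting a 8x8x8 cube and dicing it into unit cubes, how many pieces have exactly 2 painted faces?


Large cube: 8 x 8 x 8, cut into unit cubes.
n = 8, so n - 2 = 6
Cubes with 2 painted faces lie along the edges, excluding corners.
A cube has 12 edges; each contributes (n - 2) = 6 such cubes.
Count = 12 * 6 = 72
72 unit cubes


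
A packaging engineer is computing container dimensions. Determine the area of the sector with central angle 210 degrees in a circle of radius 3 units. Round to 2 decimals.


Shape: circular sector
Radius r = 3 units, Angle = 210 degrees
Formula: A = (angle/360) * pi * r^2
r^2 = 9
Fraction of circle = 210/360
A = (210/360) * pi * 9
A = 5.25 * pi
A = 16.49
16.49 units^2


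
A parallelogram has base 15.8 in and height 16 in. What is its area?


Shape: parallelogram
Base b = 15.8 in, Height h = 16 in
Formula: A = b * h
A = 15.8 * 16
A = 252.8
252.8 in^2


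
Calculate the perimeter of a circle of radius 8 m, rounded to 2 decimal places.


Shape: circle
Radius r = 8 m
Formula: C = 2 * pi * r
C = 2 * pi * 8
C = 16 * pi
C = 50.27
50.27 m


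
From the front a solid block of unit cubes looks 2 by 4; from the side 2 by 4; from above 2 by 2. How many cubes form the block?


Orthographic views of a solid rectangular block:
Front view 2 x 4 -> length = 2, height = 4
Side view 2 x 4 -> width = 2, height = 4 (consistent)
Top view 2 x 2 -> confirms length = 2, width = 2
The block is 2 x 2 x 4.
Total unit cubes = 2 * 2 * 4 = 16
16 unit cubes


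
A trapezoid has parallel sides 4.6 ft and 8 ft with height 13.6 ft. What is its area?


Shape: trapezoid
Parallel sides a = 4.6 ft, b = 8 ft; Height h = 13.6 ft
Formula: A = (a + b) * h / 2
a + b = 4.6 + 8 = 12.6
A = 12.6 * 13.6 / 2
A = 171.36 / 2
A = 85.68
85.68 ft^2


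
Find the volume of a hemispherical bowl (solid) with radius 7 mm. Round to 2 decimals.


Shape: hemisphere (half of a sphere)
Radius r = 7 mm
Formula: V = (1/2) * (4/3) * pi * r^3 = (2/3) * pi * r^3
r^3 = 343
(2/3) * 343 = 228.666667
V = 228.666667 * pi
V = 718.38
718.38 mm^3


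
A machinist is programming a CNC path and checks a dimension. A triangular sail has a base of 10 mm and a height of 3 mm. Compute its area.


Shape: triangle
Base b = 10 mm, Height h = 3 mm
Formula: A = (1/2) * b * h
A = 0.5 * 10 * 3
A = 0.5 * 30
A = 15
15 mm^2


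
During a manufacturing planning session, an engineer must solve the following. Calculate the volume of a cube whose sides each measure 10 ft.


Shape: cube
Side s = 10 ft
Formula: V = s^3
V = 10 * 10 * 10
V = 100 * 10
V = 1000
1000 ft^3


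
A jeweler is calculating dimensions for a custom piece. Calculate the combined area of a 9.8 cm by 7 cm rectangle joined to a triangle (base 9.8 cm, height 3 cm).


Composite shape: rectangle + triangle
Rectangle area = 9.8 * 7 = 68.6
Triangle area = 0.5 * 9.8 * 3 = 14.7
Total = 68.6 + 14.7
Total = 83.3
83.3 cm^2


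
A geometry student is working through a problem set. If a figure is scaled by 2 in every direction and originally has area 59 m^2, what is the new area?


Linear scale factor k = 2
Original area = 59 m^2
Rule: under a linear scaling by k, areas scale by k^2.
k^2 = 2^2 = 4
New area = 59 * 4
New area = 236
236 m^2


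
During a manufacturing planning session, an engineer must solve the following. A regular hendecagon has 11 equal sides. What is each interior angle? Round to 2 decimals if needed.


Shape: regular hendecagon (11 sides)
Formula: interior angle = (n - 2) * 180 / n
(n - 2) = 9
(n - 2) * 180 = 1620
angle = 1620 / 11
angle = 147.27
147.27 degrees


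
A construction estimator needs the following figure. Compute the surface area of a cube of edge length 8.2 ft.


Shape: cube
Side s = 8.2 ft
A cube has 6 square faces.
Formula: SA = 6 * s^2
s^2 = 67.24
SA = 6 * 67.24
SA = 403.44
403.44 ft^2


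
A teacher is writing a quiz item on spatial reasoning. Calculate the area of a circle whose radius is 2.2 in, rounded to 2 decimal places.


Shape: circle
Radius r = 2.2 in
Formula: A = pi * r^2
r^2 = 2.2^2 = 4.84
A = pi * 4.84
A = 15.21
15.21 in^2


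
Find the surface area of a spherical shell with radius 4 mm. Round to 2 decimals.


Shape: sphere
Radius r = 4 mm
Formula: SA = 4 * pi * r^2
r^2 = 16
SA = 4 * pi * 16
SA = 64 * pi
SA = 201.06
201.06 mm^2


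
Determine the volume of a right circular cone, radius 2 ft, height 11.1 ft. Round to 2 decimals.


Shape: cone
Radius r = 2 ft, Height h = 11.1 ft
Formula: V = (1/3) * pi * r^2 * h
r^2 = 4
pi * r^2 * h = pi * 4 * 11.1 = 44.4 * pi
V = 44.4 * pi / 3
V = 46.5
46.5 ft^3


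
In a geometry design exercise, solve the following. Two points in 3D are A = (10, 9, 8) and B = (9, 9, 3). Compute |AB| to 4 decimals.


3D distance between two points
P1 = (10, 9, 8), P2 = (9, 9, 3)
Formula: d = sqrt((x2-x1)^2 + (y2-y1)^2 + (z2-z1)^2)
dx = 9 - 10 = -1
dy = 9 - 9 = 0
dz = 3 - 8 = -5
dx^2 + dy^2 + dz^2 = 1 + 0 + 25 = 26
d = sqrt(26)
d = 5.099
5.099 units


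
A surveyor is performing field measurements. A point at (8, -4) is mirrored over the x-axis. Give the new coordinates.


Transformation: reflection
Original point: (8, -4)
Rule for reflection over the x-axis: (x, y) -> (x, -y)
Apply: (8, -4) -> (8, 4)
(8, 4)


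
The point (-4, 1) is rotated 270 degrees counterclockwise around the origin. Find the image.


Transformation: rotation about the origin
Original point: (-4, 1)
Rule for 270 deg counterclockwise: (x, y) -> (y, -x)
Apply: (-4, 1) -> (1, 4)
(1, 4)


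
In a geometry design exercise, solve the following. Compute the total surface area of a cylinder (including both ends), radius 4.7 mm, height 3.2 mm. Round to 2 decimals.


Shape: closed cylinder
Radius r = 4.7 mm, Height h = 3.2 mm
Formula: SA = 2*pi*r^2 + 2*pi*r*h = 2*pi*r*(r + h)
r + h = 7.9
2 * r * (r + h) = 2 * 4.7 * 7.9 = 74.26
SA = 74.26 * pi
SA = 233.29
233.29 mm^2


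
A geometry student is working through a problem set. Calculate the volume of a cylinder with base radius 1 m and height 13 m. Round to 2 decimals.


Shape: cylinder
Radius r = 1 m, Height h = 13 m
Formula: V = pi * r^2 * h
r^2 = 1
V = pi * 1 * 13
V = 13 * pi
V = 40.84
40.84 m^3


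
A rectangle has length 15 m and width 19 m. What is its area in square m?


Shape: rectangle
Length l = 15 m, Width w = 19 m
Formula: A = l * w
A = 15 * 19
A = 285
285 m^2


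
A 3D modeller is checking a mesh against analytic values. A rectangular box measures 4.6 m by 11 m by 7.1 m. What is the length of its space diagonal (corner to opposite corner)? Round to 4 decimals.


Shape: rectangular box (space diagonal)
l = 4.6 m, w = 11 m, h = 7.1 m
Visualize: the diagonal of the base, then a right triangle with that diagonal and the height.
Formula: d = sqrt(l^2 + w^2 + h^2)
l^2 + w^2 + h^2 = 21.16 + 121 + 50.41 = 192.57
d = sqrt(192.57)
d = 13.877
13.877 m


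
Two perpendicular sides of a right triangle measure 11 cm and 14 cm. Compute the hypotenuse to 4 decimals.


Shape: right triangle
Legs a = 11 cm, b = 14 cm
Formula: c = sqrt(a^2 + b^2)
a^2 = 121, b^2 = 196
a^2 + b^2 = 317
c = sqrt(317)
c = 17.8045
17.8045 cm


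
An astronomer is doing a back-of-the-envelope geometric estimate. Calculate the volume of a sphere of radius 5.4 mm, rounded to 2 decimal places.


Shape: sphere
Radius r = 5.4 mm
Formula: V = (4/3) * pi * r^3
r^3 = 157.464
(4/3) * 157.464 = 209.952
V = 209.952 * pi
V = 659.58
659.58 mm^3


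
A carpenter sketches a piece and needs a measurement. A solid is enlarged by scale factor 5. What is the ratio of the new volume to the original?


Linear scale factor k = 5
Rule: under a linear scaling by k, volumes scale by k^3.
k^3 = 5 * 5 * 5
k^3 = 25 * 5
k^3 = 125
Volume scales by a factor of 125.
125 (dimensionless)


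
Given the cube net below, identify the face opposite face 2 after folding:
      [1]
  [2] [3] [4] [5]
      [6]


Net: cross layout. Take square 3 as the base (bottom).
Fold the four squares in the horizontal row up around 3: 2 -> left, 4 -> right, 5 wraps to the top.
Fold 1 and 6 up from 3: 1 -> back, 6 -> front.
Opposite pairs are therefore: (1, 6), (2, 4), (3, 5).
Face 2 is opposite face 4.
face 4


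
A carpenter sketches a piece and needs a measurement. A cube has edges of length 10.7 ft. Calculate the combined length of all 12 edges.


Shape: cube
Side s = 10.7 ft
A cube has 12 edges, all equal.
Formula: total edge length = 12 * s
Total = 12 * 10.7
Total = 128.4
128.4 ft


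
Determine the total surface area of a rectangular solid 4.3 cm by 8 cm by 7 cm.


Shape: rectangular prism
l = 4.3 cm, w = 8 cm, h = 7 cm
Formula: SA = 2(lw + lh + wh)
lw = 34.4, lh = 30.1, wh = 56
lw + lh + wh = 120.5
SA = 2 * 120.5
SA = 241
241 cm^2


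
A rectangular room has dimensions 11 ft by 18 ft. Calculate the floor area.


Shape: rectangle
Length l = 11 ft, Width w = 18 ft
Formula: A = l * w
A = 11 * 18
A = 198
198 ft^2


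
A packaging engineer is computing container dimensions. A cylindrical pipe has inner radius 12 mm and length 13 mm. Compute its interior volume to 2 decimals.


Shape: cylinder
Radius r = 12 mm, Height h = 13 mm
Formula: V = pi * r^2 * h
r^2 = 144
V = pi * 144 * 13
V = 1872 * pi
V = 5881.06
5881.06 mm^3


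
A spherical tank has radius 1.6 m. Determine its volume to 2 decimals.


Shape: sphere
Radius r = 1.6 m
Formula: V = (4/3) * pi * r^3
r^3 = 4.096
(4/3) * 4.096 = 5.461333
V = 5.461333 * pi
V = 17.16
17.16 m^3


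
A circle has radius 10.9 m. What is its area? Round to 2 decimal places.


Shape: circle
Radius r = 10.9 m
Formula: A = pi * r^2
r^2 = 10.9^2 = 118.81
A = pi * 118.81
A = 373.25
373.25 m^2


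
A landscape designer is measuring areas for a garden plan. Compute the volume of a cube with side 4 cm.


Shape: cube
Side s = 4 cm
Formula: V = s^3
V = 4 * 4 * 4
V = 16 * 4
V = 64
64 cm^3


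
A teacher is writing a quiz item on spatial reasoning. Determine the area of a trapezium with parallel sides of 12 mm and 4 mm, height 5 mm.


Shape: trapezoid
Parallel sides a = 12 mm, b = 4 mm; Height h = 5 mm
Formula: A = (a + b) * h / 2
a + b = 12 + 4 = 16
A = 16 * 5 / 2
A = 80 / 2
A = 40
40 mm^2


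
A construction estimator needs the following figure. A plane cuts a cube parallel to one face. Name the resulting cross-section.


Solid: cube
Cutting plane: parallel to one face
Visualize the intersection of the plane with the solid's surface.
The boundary of the cut region is a square.
square


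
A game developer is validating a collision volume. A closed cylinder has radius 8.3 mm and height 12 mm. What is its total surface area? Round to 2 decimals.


Shape: closed cylinder
Radius r = 8.3 mm, Height h = 12 mm
Formula: SA = 2*pi*r^2 + 2*pi*r*h = 2*pi*r*(r + h)
r + h = 20.3
2 * r * (r + h) = 2 * 8.3 * 20.3 = 336.98
SA = 336.98 * pi
SA = 1058.65
1058.65 mm^2


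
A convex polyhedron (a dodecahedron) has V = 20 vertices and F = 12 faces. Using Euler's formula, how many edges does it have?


Polyhedron: dodecahedron
Euler's formula for convex polyhedra: V - E + F = 2
Given: V = 20 vertices and F = 12 faces
Solve for E:
E = V + F - 2 = 20 + 12 - 2 = 30
30 edges


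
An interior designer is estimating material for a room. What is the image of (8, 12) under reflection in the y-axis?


Transformation: reflection
Original point: (8, 12)
Rule for reflection over the y-axis: (x, y) -> (-x, y)
Apply: (8, 12) -> (-8, 12)
(-8, 12)


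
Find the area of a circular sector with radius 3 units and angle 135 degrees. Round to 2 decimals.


Shape: circular sector
Radius r = 3 units, Angle = 135 degrees
Formula: A = (angle/360) * pi * r^2
r^2 = 9
Fraction of circle = 135/360
A = (135/360) * pi * 9
A = 3.375 * pi
A = 10.6
10.6 units^2


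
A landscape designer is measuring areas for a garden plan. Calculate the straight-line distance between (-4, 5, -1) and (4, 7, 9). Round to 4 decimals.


3D distance between two points
P1 = (-4, 5, -1), P2 = (4, 7, 9)
Formula: d = sqrt((x2-x1)^2 + (y2-y1)^2 + (z2-z1)^2)
dx = 4 - -4 = 8
dy = 7 - 5 = 2
dz = 9 - -1 = 10
dx^2 + dy^2 + dz^2 = 64 + 4 + 100 = 168
d = sqrt(168)
d = 12.9615
12.9615 units


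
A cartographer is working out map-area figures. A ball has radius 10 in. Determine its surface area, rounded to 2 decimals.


Shape: sphere
Radius r = 10 in
Formula: SA = 4 * pi * r^2
r^2 = 100
SA = 4 * pi * 100
SA = 400 * pi
SA = 1256.64
1256.64 in^2


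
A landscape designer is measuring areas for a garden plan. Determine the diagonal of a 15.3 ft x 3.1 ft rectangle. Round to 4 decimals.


Shape: rectangle (diagonal via Pythagoras)
Sides: 15.3 ft and 3.1 ft
Formula: d = sqrt(l^2 + w^2)
l^2 = 234.09, w^2 = 9.61
l^2 + w^2 = 243.7
d = sqrt(243.7)
d = 15.6109
15.6109 ft


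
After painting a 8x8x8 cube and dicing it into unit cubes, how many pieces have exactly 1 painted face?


Large cube: 8 x 8 x 8, cut into unit cubes.
n = 8, so n - 2 = 6
Cubes with 1 painted face lie in the interior of each face.
A cube has 6 faces; each contributes (n - 2)^2 = 36 such cubes.
Count = 6 * 36 = 216
216 unit cubes


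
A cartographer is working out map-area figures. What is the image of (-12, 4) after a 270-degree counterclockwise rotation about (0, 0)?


Transformation: rotation about the origin
Original point: (-12, 4)
Rule for 270 deg counterclockwise: (x, y) -> (y, -x)
Apply: (-12, 4) -> (4, 12)
(4, 12)


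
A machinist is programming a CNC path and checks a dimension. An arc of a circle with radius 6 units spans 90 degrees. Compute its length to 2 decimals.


Shape: circular arc
Radius r = 6 units, Angle = 90 degrees
Formula: L = (angle/360) * 2 * pi * r
2 * pi * r = 12 * pi
L = (90/360) * 12 * pi
L = 3 * pi
L = 9.42
9.42 units


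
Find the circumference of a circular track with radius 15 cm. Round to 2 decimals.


Shape: circle
Radius r = 15 cm
Formula: C = 2 * pi * r
C = 2 * pi * 15
C = 30 * pi
C = 94.25
94.25 cm


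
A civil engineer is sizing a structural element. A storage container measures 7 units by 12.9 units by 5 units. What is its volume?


Shape: rectangular prism
l = 7 units, w = 12.9 units, h = 5 units
Formula: V = l * w * h
V = 7 * 12.9 * 5
V = 90.3 * 5
V = 451.5
451.5 units^3


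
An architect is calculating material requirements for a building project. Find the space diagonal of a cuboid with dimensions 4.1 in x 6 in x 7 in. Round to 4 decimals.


Shape: rectangular box (space diagonal)
l = 4.1 in, w = 6 in, h = 7 in
Visualize: the diagonal of the base, then a right triangle with that diagonal and the height.
Formula: d = sqrt(l^2 + w^2 + h^2)
l^2 + w^2 + h^2 = 16.81 + 36 + 49 = 101.81
d = sqrt(101.81)
d = 10.0901
10.0901 in


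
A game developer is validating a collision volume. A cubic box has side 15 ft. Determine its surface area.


Shape: cube
Side s = 15 ft
A cube has 6 square faces.
Formula: SA = 6 * s^2
s^2 = 225
SA = 6 * 225
SA = 1350
1350 ft^2


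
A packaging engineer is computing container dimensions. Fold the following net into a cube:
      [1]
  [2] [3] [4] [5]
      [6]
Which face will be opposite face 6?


Net: cross layout. Take square 3 as the base (bottom).
Fold the four squares in the horizontal row up around 3: 2 -> left, 4 -> right, 5 wraps to the top.
Fold 1 and 6 up from 3: 1 -> back, 6 -> front.
Opposite pairs are therefore: (1, 6), (2, 4), (3, 5).
Face 6 is opposite face 1.
face 1


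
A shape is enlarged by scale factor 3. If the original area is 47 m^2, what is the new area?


Linear scale factor k = 3
Original area = 47 m^2
Rule: under a linear scaling by k, areas scale by k^2.
k^2 = 3^2 = 9
New area = 47 * 9
New area = 423
423 m^2
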